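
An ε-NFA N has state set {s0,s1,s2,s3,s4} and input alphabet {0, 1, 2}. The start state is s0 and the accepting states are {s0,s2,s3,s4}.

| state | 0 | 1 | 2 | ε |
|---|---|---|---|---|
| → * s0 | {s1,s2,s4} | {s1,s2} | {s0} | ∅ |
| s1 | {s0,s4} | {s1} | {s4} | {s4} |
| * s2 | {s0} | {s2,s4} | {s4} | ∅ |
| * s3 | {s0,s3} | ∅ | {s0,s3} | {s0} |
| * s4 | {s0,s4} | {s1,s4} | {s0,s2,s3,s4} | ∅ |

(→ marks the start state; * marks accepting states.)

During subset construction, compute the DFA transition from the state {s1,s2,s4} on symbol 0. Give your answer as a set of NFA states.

δ(s1,0) = {s0,s4}; δ(s2,0) = {s0}; δ(s4,0) = {s0,s4}.
Union: {s0,s4}.

{s0,s4}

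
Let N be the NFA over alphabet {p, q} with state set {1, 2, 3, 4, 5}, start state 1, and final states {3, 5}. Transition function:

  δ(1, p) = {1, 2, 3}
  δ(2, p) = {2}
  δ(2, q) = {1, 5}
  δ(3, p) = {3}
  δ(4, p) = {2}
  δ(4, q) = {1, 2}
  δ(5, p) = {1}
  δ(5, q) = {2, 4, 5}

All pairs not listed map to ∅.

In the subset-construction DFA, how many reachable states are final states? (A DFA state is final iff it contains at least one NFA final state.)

Start state of the DFA: {1}.
{1} --p--> {1, 2, 3}  [new]
{1} --q--> ∅  [new]
{1, 2, 3} --p--> {1, 2, 3}  [seen]
{1, 2, 3} --q--> {1, 5}  [new]
∅ --p--> ∅  [seen]
∅ --q--> ∅  [seen]
{1, 5} --p--> {1, 2, 3}  [seen]
{1, 5} --q--> {2, 4, 5}  [new]
{2, 4, 5} --p--> {1, 2}  [new]
{2, 4, 5} --q--> {1, 2, 4, 5}  [new]
{1, 2} --p--> {1, 2, 3}  [seen]
{1, 2} --q--> {1, 5}  [seen]
{1, 2, 4, 5} --p--> {1, 2, 3}  [seen]
{1, 2, 4, 5} --q--> {1, 2, 4, 5}  [seen]
Reachable DFA states: {1}, {1, 2, 3}, ∅, {1, 5}, {2, 4, 5}, {1, 2}, {1, 2, 4, 5}.
Accepting DFA states (contain an NFA accepting state): {1, 2, 3}, {1, 5}, {2, 4, 5}, {1, 2, 4, 5}.

4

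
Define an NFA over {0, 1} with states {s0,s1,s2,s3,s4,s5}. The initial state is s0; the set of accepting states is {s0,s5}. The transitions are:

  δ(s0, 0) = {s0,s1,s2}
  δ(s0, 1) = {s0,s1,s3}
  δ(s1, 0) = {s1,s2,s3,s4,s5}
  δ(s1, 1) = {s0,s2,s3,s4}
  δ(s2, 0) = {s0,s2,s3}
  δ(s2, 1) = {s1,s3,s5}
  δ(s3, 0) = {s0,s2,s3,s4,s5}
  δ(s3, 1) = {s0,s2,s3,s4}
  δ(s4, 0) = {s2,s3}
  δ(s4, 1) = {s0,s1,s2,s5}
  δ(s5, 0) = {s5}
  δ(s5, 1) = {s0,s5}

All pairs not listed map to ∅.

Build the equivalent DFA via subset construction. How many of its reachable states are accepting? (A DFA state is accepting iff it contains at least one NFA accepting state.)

Start state of the DFA: {s0}.
{s0} --0--> {s0,s1,s2}  [new]
{s0} --1--> {s0,s1,s3}  [new]
{s0,s1,s2} --0--> {s0,s1,s2,s3,s4,s5}  [new]
{s0,s1,s2} --1--> {s0,s1,s2,s3,s4,s5}  [seen]
{s0,s1,s3} --0--> {s0,s1,s2,s3,s4,s5}  [seen]
{s0,s1,s3} --1--> {s0,s1,s2,s3,s4}  [new]
{s0,s1,s2,s3,s4,s5} --0--> {s0,s1,s2,s3,s4,s5}  [seen]
{s0,s1,s2,s3,s4,s5} --1--> {s0,s1,s2,s3,s4,s5}  [seen]
{s0,s1,s2,s3,s4} --0--> {s0,s1,s2,s3,s4,s5}  [seen]
{s0,s1,s2,s3,s4} --1--> {s0,s1,s2,s3,s4,s5}  [seen]
Reachable DFA states: {s0}, {s0,s1,s2}, {s0,s1,s3}, {s0,s1,s2,s3,s4,s5}, {s0,s1,s2,s3,s4}.
Accepting DFA states (contain an NFA accepting state): {s0}, {s0,s1,s2}, {s0,s1,s3}, {s0,s1,s2,s3,s4,s5}, {s0,s1,s2,s3,s4}.

5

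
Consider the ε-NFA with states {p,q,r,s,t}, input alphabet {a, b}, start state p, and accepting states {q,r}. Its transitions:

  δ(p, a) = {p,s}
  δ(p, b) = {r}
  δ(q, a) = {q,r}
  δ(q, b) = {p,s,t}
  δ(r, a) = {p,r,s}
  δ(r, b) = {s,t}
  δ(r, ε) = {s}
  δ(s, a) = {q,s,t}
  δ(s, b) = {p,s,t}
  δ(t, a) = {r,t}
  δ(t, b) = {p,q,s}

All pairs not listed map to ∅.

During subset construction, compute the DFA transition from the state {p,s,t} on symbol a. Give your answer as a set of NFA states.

{p,q,r,s,t}

δ(p,a) = {p,s}; δ(s,a) = {q,s,t}; δ(t,a) = {r,t}.
Union: {p,q,r,s,t}.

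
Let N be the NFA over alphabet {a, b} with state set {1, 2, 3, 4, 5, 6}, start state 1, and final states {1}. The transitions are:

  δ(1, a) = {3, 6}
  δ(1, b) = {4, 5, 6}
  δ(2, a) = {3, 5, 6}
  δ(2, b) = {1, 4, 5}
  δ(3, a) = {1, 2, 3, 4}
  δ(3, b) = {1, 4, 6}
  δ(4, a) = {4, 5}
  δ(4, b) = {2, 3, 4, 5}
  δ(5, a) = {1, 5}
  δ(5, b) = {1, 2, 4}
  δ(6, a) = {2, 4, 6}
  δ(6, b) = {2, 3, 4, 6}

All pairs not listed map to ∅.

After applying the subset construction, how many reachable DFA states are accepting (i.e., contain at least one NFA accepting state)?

Start state of the DFA: {1}.
{1} --a--> {3, 6}  [new]
{1} --b--> {4, 5, 6}  [new]
{3, 6} --a--> {1, 2, 3, 4, 6}  [new]
{3, 6} --b--> {1, 2, 3, 4, 6}  [seen]
{4, 5, 6} --a--> {1, 2, 4, 5, 6}  [new]
{4, 5, 6} --b--> {1, 2, 3, 4, 5, 6}  [new]
{1, 2, 3, 4, 6} --a--> {1, 2, 3, 4, 5, 6}  [seen]
{1, 2, 3, 4, 6} --b--> {1, 2, 3, 4, 5, 6}  [seen]
{1, 2, 4, 5, 6} --a--> {1, 2, 3, 4, 5, 6}  [seen]
{1, 2, 4, 5, 6} --b--> {1, 2, 3, 4, 5, 6}  [seen]
{1, 2, 3, 4, 5, 6} --a--> {1, 2, 3, 4, 5, 6}  [seen]
{1, 2, 3, 4, 5, 6} --b--> {1, 2, 3, 4, 5, 6}  [seen]
Reachable DFA states: {1}, {3, 6}, {4, 5, 6}, {1, 2, 3, 4, 6}, {1, 2, 4, 5, 6}, {1, 2, 3, 4, 5, 6}.
Accepting DFA states (contain an NFA accepting state): {1}, {1, 2, 3, 4, 6}, {1, 2, 4, 5, 6}, {1, 2, 3, 4, 5, 6}.

4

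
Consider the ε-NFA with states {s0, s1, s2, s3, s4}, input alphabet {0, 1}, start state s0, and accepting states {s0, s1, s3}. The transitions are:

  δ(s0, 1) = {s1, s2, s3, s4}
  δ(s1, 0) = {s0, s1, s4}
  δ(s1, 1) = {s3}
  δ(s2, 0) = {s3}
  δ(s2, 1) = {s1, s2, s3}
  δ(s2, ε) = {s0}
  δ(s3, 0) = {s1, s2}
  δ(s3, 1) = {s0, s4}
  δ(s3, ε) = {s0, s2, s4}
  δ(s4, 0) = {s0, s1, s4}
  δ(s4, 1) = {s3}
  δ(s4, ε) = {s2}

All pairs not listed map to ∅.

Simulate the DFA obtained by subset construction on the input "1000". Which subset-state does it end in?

{s0, s1, s2, s3, s4}

Start: {s0}.
δ(s0,1) = {s1, s2, s3, s4}.
Union: {s1, s2, s3, s4}.
ε-closure gives {s0, s1, s2, s3, s4}.
After 1: {s0, s1, s2, s3, s4}.
δ(s0,0) = ∅; δ(s1,0) = {s0, s1, s4}; δ(s2,0) = {s3}; δ(s3,0) = {s1, s2}; δ(s4,0) = {s0, s1, s4}.
Union: {s0, s1, s2, s3, s4}.
After 0: {s0, s1, s2, s3, s4}.
δ(s0,0) = ∅; δ(s1,0) = {s0, s1, s4}; δ(s2,0) = {s3}; δ(s3,0) = {s1, s2}; δ(s4,0) = {s0, s1, s4}.
Union: {s0, s1, s2, s3, s4}.
After 0: {s0, s1, s2, s3, s4}.
δ(s0,0) = ∅; δ(s1,0) = {s0, s1, s4}; δ(s2,0) = {s3}; δ(s3,0) = {s1, s2}; δ(s4,0) = {s0, s1, s4}.
Union: {s0, s1, s2, s3, s4}.
After 0: {s0, s1, s2, s3, s4}.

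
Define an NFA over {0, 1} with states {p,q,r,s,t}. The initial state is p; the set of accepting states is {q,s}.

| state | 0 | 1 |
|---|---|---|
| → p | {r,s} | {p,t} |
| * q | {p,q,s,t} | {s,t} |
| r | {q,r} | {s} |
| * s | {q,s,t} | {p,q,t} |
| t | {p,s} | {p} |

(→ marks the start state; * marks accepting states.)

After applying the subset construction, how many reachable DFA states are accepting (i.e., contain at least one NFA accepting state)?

Start state of the DFA: {p}.
{p} --0--> {r,s}  [new]
{p} --1--> {p,t}  [new]
{r,s} --0--> {q,r,s,t}  [new]
{r,s} --1--> {p,q,s,t}  [new]
{p,t} --0--> {p,r,s}  [new]
{p,t} --1--> {p,t}  [seen]
{q,r,s,t} --0--> {p,q,r,s,t}  [new]
{q,r,s,t} --1--> {p,q,s,t}  [seen]
{p,q,s,t} --0--> {p,q,r,s,t}  [seen]
{p,q,s,t} --1--> {p,q,s,t}  [seen]
{p,r,s} --0--> {q,r,s,t}  [seen]
{p,r,s} --1--> {p,q,s,t}  [seen]
{p,q,r,s,t} --0--> {p,q,r,s,t}  [seen]
{p,q,r,s,t} --1--> {p,q,s,t}  [seen]
Reachable DFA states: {p}, {r,s}, {p,t}, {q,r,s,t}, {p,q,s,t}, {p,r,s}, {p,q,r,s,t}.
Accepting DFA states (contain an NFA accepting state): {r,s}, {q,r,s,t}, {p,q,s,t}, {p,r,s}, {p,q,r,s,t}.

5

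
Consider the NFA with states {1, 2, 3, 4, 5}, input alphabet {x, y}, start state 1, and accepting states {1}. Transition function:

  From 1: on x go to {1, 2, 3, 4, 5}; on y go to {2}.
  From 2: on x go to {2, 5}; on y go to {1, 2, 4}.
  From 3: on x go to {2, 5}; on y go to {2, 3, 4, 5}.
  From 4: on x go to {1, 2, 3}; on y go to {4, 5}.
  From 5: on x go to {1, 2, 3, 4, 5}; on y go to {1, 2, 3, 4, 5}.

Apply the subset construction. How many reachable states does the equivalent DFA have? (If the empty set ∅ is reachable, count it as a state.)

6

Start state of the DFA: {1}.
{1} --x--> {1, 2, 3, 4, 5}  [new]
{1} --y--> {2}  [new]
{1, 2, 3, 4, 5} --x--> {1, 2, 3, 4, 5}  [seen]
{1, 2, 3, 4, 5} --y--> {1, 2, 3, 4, 5}  [seen]
{2} --x--> {2, 5}  [new]
{2} --y--> {1, 2, 4}  [new]
{2, 5} --x--> {1, 2, 3, 4, 5}  [seen]
{2, 5} --y--> {1, 2, 3, 4, 5}  [seen]
{1, 2, 4} --x--> {1, 2, 3, 4, 5}  [seen]
{1, 2, 4} --y--> {1, 2, 4, 5}  [new]
{1, 2, 4, 5} --x--> {1, 2, 3, 4, 5}  [seen]
{1, 2, 4, 5} --y--> {1, 2, 3, 4, 5}  [seen]
Reachable DFA states: {1}, {1, 2, 3, 4, 5}, {2}, {2, 5}, {1, 2, 4}, {1, 2, 4, 5}.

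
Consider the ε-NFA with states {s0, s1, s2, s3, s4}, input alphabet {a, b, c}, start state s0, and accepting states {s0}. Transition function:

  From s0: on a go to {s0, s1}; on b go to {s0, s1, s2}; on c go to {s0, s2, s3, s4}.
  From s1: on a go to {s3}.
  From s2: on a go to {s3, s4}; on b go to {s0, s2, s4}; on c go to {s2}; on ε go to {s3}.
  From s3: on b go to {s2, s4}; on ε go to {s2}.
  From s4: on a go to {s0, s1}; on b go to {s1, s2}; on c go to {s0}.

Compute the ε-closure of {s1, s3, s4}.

{s1, s2, s3, s4}

Begin with {s1, s3, s4}.
s3 →ε {s2}; add s2.
ε-closure = {s1, s2, s3, s4}.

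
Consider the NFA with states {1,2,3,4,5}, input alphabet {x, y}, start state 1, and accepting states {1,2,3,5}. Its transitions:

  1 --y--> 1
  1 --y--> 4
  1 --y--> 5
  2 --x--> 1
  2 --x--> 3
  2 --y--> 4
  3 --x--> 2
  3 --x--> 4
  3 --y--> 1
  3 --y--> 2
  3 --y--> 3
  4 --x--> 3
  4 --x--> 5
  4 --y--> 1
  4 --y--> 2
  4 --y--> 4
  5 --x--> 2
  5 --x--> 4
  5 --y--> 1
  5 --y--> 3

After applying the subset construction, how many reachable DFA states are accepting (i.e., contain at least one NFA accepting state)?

5

Start state of the DFA: {1}.
{1} --x--> ∅  [new]
{1} --y--> {1,4,5}  [new]
∅ --x--> ∅  [seen]
∅ --y--> ∅  [seen]
{1,4,5} --x--> {2,3,4,5}  [new]
{1,4,5} --y--> {1,2,3,4,5}  [new]
{2,3,4,5} --x--> {1,2,3,4,5}  [seen]
{2,3,4,5} --y--> {1,2,3,4}  [new]
{1,2,3,4,5} --x--> {1,2,3,4,5}  [seen]
{1,2,3,4,5} --y--> {1,2,3,4,5}  [seen]
{1,2,3,4} --x--> {1,2,3,4,5}  [seen]
{1,2,3,4} --y--> {1,2,3,4,5}  [seen]
Reachable DFA states: {1}, ∅, {1,4,5}, {2,3,4,5}, {1,2,3,4,5}, {1,2,3,4}.
Accepting DFA states (contain an NFA accepting state): {1}, {1,4,5}, {2,3,4,5}, {1,2,3,4,5}, {1,2,3,4}.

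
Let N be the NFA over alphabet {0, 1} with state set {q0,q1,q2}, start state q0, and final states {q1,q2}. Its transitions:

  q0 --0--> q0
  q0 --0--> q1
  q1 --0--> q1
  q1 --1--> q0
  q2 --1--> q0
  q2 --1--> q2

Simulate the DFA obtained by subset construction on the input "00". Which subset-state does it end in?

{q0,q1}

Start: {q0}.
δ(q0,0) = {q0,q1}.
Union: {q0,q1}.
After 0: {q0,q1}.
δ(q0,0) = {q0,q1}; δ(q1,0) = {q1}.
Union: {q0,q1}.
After 0: {q0,q1}.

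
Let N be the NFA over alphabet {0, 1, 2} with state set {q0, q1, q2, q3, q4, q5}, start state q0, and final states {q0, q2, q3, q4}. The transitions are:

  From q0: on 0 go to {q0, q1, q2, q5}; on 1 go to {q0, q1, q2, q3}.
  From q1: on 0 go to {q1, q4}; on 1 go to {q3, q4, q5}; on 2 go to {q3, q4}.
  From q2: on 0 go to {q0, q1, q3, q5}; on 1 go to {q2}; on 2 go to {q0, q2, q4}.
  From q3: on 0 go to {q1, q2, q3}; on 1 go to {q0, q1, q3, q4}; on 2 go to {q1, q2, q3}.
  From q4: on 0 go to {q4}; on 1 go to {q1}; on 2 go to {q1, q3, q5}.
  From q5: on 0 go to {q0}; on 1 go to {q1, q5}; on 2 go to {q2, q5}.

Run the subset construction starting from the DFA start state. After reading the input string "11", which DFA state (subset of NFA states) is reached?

{q0, q1, q2, q3, q4, q5}

Start: {q0}.
δ(q0,1) = {q0, q1, q2, q3}.
Union: {q0, q1, q2, q3}.
After 1: {q0, q1, q2, q3}.
δ(q0,1) = {q0, q1, q2, q3}; δ(q1,1) = {q3, q4, q5}; δ(q2,1) = {q2}; δ(q3,1) = {q0, q1, q3, q4}.
Union: {q0, q1, q2, q3, q4, q5}.
After 1: {q0, q1, q2, q3, q4, q5}.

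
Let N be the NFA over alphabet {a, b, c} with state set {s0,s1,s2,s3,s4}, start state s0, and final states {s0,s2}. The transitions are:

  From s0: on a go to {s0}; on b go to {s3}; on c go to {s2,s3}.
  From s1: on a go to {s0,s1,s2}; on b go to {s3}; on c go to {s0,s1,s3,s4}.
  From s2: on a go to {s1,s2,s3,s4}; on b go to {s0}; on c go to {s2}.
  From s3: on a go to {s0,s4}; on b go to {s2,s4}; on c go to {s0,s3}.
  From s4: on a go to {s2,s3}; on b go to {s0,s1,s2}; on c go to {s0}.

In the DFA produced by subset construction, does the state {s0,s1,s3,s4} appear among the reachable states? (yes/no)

no

Start state of the DFA: {s0}.
{s0} --a--> {s0}  [seen]
{s0} --b--> {s3}  [new]
{s0} --c--> {s2,s3}  [new]
{s3} --a--> {s0,s4}  [new]
{s3} --b--> {s2,s4}  [new]
{s3} --c--> {s0,s3}  [new]
{s2,s3} --a--> {s0,s1,s2,s3,s4}  [new]
{s2,s3} --b--> {s0,s2,s4}  [new]
{s2,s3} --c--> {s0,s2,s3}  [new]
{s0,s4} --a--> {s0,s2,s3}  [seen]
{s0,s4} --b--> {s0,s1,s2,s3}  [new]
{s0,s4} --c--> {s0,s2,s3}  [seen]
{s2,s4} --a--> {s1,s2,s3,s4}  [new]
{s2,s4} --b--> {s0,s1,s2}  [new]
{s2,s4} --c--> {s0,s2}  [new]
{s0,s3} --a--> {s0,s4}  [seen]
{s0,s3} --b--> {s2,s3,s4}  [new]
{s0,s3} --c--> {s0,s2,s3}  [seen]
{s0,s1,s2,s3,s4} --a--> {s0,s1,s2,s3,s4}  [seen]
{s0,s1,s2,s3,s4} --b--> {s0,s1,s2,s3,s4}  [seen]
{s0,s1,s2,s3,s4} --c--> {s0,s1,s2,s3,s4}  [seen]
{s0,s2,s4} --a--> {s0,s1,s2,s3,s4}  [seen]
{s0,s2,s4} --b--> {s0,s1,s2,s3}  [seen]
{s0,s2,s4} --c--> {s0,s2,s3}  [seen]
{s0,s2,s3} --a--> {s0,s1,s2,s3,s4}  [seen]
{s0,s2,s3} --b--> {s0,s2,s3,s4}  [new]
{s0,s2,s3} --c--> {s0,s2,s3}  [seen]
{s0,s1,s2,s3} --a--> {s0,s1,s2,s3,s4}  [seen]
{s0,s1,s2,s3} --b--> {s0,s2,s3,s4}  [seen]
{s0,s1,s2,s3} --c--> {s0,s1,s2,s3,s4}  [seen]
{s1,s2,s3,s4} --a--> {s0,s1,s2,s3,s4}  [seen]
{s1,s2,s3,s4} --b--> {s0,s1,s2,s3,s4}  [seen]
{s1,s2,s3,s4} --c--> {s0,s1,s2,s3,s4}  [seen]
{s0,s1,s2} --a--> {s0,s1,s2,s3,s4}  [seen]
{s0,s1,s2} --b--> {s0,s3}  [seen]
{s0,s1,s2} --c--> {s0,s1,s2,s3,s4}  [seen]
{s0,s2} --a--> {s0,s1,s2,s3,s4}  [seen]
{s0,s2} --b--> {s0,s3}  [seen]
{s0,s2} --c--> {s2,s3}  [seen]
{s2,s3,s4} --a--> {s0,s1,s2,s3,s4}  [seen]
{s2,s3,s4} --b--> {s0,s1,s2,s4}  [new]
{s2,s3,s4} --c--> {s0,s2,s3}  [seen]
{s0,s2,s3,s4} --a--> {s0,s1,s2,s3,s4}  [seen]
{s0,s2,s3,s4} --b--> {s0,s1,s2,s3,s4}  [seen]
{s0,s2,s3,s4} --c--> {s0,s2,s3}  [seen]
{s0,s1,s2,s4} --a--> {s0,s1,s2,s3,s4}  [seen]
{s0,s1,s2,s4} --b--> {s0,s1,s2,s3}  [seen]
{s0,s1,s2,s4} --c--> {s0,s1,s2,s3,s4}  [seen]
Reachable DFA states: {s0}, {s3}, {s2,s3}, {s0,s4}, {s2,s4}, {s0,s3}, {s0,s1,s2,s3,s4}, {s0,s2,s4}, {s0,s2,s3}, {s0,s1,s2,s3}, {s1,s2,s3,s4}, {s0,s1,s2}, {s0,s2}, {s2,s3,s4}, {s0,s2,s3,s4}, {s0,s1,s2,s4}.
{s0,s1,s3,s4} is not among them.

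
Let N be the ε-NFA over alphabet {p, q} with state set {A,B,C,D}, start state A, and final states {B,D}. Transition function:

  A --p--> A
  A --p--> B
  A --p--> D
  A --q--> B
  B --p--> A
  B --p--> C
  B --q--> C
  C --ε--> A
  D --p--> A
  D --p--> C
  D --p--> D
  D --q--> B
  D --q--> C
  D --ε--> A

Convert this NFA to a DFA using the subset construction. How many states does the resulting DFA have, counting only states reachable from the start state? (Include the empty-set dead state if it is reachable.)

6

Start state of the DFA: {A} (ε-closure of the NFA start).
{A} --p--> {A,B,D}  [new]
{A} --q--> {B}  [new]
{A,B,D} --p--> {A,B,C,D}  [new]
{A,B,D} --q--> {A,B,C}  [new]
{B} --p--> {A,C}  [new]
{B} --q--> {A,C}  [seen]
{A,B,C,D} --p--> {A,B,C,D}  [seen]
{A,B,C,D} --q--> {A,B,C}  [seen]
{A,B,C} --p--> {A,B,C,D}  [seen]
{A,B,C} --q--> {A,B,C}  [seen]
{A,C} --p--> {A,B,D}  [seen]
{A,C} --q--> {B}  [seen]
Reachable DFA states: {A}, {A,B,D}, {B}, {A,B,C,D}, {A,B,C}, {A,C}.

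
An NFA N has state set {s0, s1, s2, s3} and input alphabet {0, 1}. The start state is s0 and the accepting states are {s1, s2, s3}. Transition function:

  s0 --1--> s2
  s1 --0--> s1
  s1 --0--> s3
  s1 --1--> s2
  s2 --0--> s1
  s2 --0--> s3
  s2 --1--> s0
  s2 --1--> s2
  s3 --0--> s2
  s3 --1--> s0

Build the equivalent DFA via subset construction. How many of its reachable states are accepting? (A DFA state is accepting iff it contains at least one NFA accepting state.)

4

Start state of the DFA: {s0}.
{s0} --0--> ∅  [new]
{s0} --1--> {s2}  [new]
∅ --0--> ∅  [seen]
∅ --1--> ∅  [seen]
{s2} --0--> {s1, s3}  [new]
{s2} --1--> {s0, s2}  [new]
{s1, s3} --0--> {s1, s2, s3}  [new]
{s1, s3} --1--> {s0, s2}  [seen]
{s0, s2} --0--> {s1, s3}  [seen]
{s0, s2} --1--> {s0, s2}  [seen]
{s1, s2, s3} --0--> {s1, s2, s3}  [seen]
{s1, s2, s3} --1--> {s0, s2}  [seen]
Reachable DFA states: {s0}, ∅, {s2}, {s1, s3}, {s0, s2}, {s1, s2, s3}.
Accepting DFA states (contain an NFA accepting state): {s2}, {s1, s3}, {s0, s2}, {s1, s2, s3}.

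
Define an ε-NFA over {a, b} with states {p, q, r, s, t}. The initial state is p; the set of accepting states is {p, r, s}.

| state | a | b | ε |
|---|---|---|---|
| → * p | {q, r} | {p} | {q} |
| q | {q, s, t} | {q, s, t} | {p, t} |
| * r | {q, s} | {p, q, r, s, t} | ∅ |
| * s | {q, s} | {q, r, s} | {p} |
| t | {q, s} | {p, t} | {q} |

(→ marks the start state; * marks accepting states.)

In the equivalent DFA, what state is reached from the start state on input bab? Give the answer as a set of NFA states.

Start: {p, q, t}.
δ(p,b) = {p}; δ(q,b) = {q, s, t}; δ(t,b) = {p, t}.
Union: {p, q, s, t}.
After b: {p, q, s, t}.
δ(p,a) = {q, r}; δ(q,a) = {q, s, t}; δ(s,a) = {q, s}; δ(t,a) = {q, s}.
Union: {q, r, s, t}.
ε-closure gives {p, q, r, s, t}.
After a: {p, q, r, s, t}.
δ(p,b) = {p}; δ(q,b) = {q, s, t}; δ(r,b) = {p, q, r, s, t}; δ(s,b) = {q, r, s}; δ(t,b) = {p, t}.
Union: {p, q, r, s, t}.
After b: {p, q, r, s, t}.

{p, q, r, s, t}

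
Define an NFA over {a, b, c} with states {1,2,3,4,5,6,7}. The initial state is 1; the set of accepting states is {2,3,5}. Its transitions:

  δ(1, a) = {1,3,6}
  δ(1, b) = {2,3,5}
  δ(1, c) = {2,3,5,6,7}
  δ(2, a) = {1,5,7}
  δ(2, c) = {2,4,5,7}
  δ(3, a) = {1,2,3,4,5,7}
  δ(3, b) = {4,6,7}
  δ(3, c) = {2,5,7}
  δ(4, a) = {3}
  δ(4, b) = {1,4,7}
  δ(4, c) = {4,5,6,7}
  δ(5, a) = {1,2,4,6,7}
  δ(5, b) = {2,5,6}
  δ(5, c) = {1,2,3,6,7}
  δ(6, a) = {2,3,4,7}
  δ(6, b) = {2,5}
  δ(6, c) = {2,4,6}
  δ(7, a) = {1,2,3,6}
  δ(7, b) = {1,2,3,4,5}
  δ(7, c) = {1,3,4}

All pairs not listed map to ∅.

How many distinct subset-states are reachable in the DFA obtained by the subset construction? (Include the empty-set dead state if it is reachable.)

7

Start state of the DFA: {1}.
{1} --a--> {1,3,6}  [new]
{1} --b--> {2,3,5}  [new]
{1} --c--> {2,3,5,6,7}  [new]
{1,3,6} --a--> {1,2,3,4,5,6,7}  [new]
{1,3,6} --b--> {2,3,4,5,6,7}  [new]
{1,3,6} --c--> {2,3,4,5,6,7}  [seen]
{2,3,5} --a--> {1,2,3,4,5,6,7}  [seen]
{2,3,5} --b--> {2,4,5,6,7}  [new]
{2,3,5} --c--> {1,2,3,4,5,6,7}  [seen]
{2,3,5,6,7} --a--> {1,2,3,4,5,6,7}  [seen]
{2,3,5,6,7} --b--> {1,2,3,4,5,6,7}  [seen]
{2,3,5,6,7} --c--> {1,2,3,4,5,6,7}  [seen]
{1,2,3,4,5,6,7} --a--> {1,2,3,4,5,6,7}  [seen]
{1,2,3,4,5,6,7} --b--> {1,2,3,4,5,6,7}  [seen]
{1,2,3,4,5,6,7} --c--> {1,2,3,4,5,6,7}  [seen]
{2,3,4,5,6,7} --a--> {1,2,3,4,5,6,7}  [seen]
{2,3,4,5,6,7} --b--> {1,2,3,4,5,6,7}  [seen]
{2,3,4,5,6,7} --c--> {1,2,3,4,5,6,7}  [seen]
{2,4,5,6,7} --a--> {1,2,3,4,5,6,7}  [seen]
{2,4,5,6,7} --b--> {1,2,3,4,5,6,7}  [seen]
{2,4,5,6,7} --c--> {1,2,3,4,5,6,7}  [seen]
Reachable DFA states: {1}, {1,3,6}, {2,3,5}, {2,3,5,6,7}, {1,2,3,4,5,6,7}, {2,3,4,5,6,7}, {2,4,5,6,7}.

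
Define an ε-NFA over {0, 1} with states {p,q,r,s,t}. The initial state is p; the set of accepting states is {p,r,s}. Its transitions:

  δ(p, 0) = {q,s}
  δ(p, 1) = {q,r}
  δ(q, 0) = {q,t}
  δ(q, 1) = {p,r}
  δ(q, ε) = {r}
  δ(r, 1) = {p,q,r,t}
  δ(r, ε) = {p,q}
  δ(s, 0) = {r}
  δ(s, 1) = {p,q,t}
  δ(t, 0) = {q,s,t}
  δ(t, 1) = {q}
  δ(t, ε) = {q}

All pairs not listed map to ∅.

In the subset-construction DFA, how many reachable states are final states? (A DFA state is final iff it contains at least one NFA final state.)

Start state of the DFA: {p} (ε-closure of the NFA start).
{p} --0--> {p,q,r,s}  [new]
{p} --1--> {p,q,r}  [new]
{p,q,r,s} --0--> {p,q,r,s,t}  [new]
{p,q,r,s} --1--> {p,q,r,t}  [new]
{p,q,r} --0--> {p,q,r,s,t}  [seen]
{p,q,r} --1--> {p,q,r,t}  [seen]
{p,q,r,s,t} --0--> {p,q,r,s,t}  [seen]
{p,q,r,s,t} --1--> {p,q,r,t}  [seen]
{p,q,r,t} --0--> {p,q,r,s,t}  [seen]
{p,q,r,t} --1--> {p,q,r,t}  [seen]
Reachable DFA states: {p}, {p,q,r,s}, {p,q,r}, {p,q,r,s,t}, {p,q,r,t}.
Accepting DFA states (contain an NFA accepting state): {p}, {p,q,r,s}, {p,q,r}, {p,q,r,s,t}, {p,q,r,t}.

5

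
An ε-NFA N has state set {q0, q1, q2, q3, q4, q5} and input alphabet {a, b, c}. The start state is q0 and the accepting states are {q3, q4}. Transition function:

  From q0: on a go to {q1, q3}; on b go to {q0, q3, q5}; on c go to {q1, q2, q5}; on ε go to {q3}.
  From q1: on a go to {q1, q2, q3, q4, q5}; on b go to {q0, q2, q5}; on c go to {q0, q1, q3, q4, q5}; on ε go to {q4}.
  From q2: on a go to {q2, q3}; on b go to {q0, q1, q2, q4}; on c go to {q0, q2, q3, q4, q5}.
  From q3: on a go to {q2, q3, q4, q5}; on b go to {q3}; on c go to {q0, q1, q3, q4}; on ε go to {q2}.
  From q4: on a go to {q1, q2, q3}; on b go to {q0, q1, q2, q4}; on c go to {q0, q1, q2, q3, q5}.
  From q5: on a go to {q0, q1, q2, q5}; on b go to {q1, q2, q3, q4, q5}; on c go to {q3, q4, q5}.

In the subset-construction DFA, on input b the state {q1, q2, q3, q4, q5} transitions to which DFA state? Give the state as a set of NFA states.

δ(q1,b) = {q0, q2, q5}; δ(q2,b) = {q0, q1, q2, q4}; δ(q3,b) = {q3}; δ(q4,b) = {q0, q1, q2, q4}; δ(q5,b) = {q1, q2, q3, q4, q5}.
Union: {q0, q1, q2, q3, q4, q5}.

{q0, q1, q2, q3, q4, q5}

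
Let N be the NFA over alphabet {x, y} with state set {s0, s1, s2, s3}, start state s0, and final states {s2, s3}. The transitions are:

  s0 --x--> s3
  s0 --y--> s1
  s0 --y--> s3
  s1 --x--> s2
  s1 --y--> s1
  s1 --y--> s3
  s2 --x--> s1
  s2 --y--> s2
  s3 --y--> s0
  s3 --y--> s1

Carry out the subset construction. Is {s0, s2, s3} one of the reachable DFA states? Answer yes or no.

no

Start state of the DFA: {s0}.
{s0} --x--> {s3}  [new]
{s0} --y--> {s1, s3}  [new]
{s3} --x--> ∅  [new]
{s3} --y--> {s0, s1}  [new]
{s1, s3} --x--> {s2}  [new]
{s1, s3} --y--> {s0, s1, s3}  [new]
∅ --x--> ∅  [seen]
∅ --y--> ∅  [seen]
{s0, s1} --x--> {s2, s3}  [new]
{s0, s1} --y--> {s1, s3}  [seen]
{s2} --x--> {s1}  [new]
{s2} --y--> {s2}  [seen]
{s0, s1, s3} --x--> {s2, s3}  [seen]
{s0, s1, s3} --y--> {s0, s1, s3}  [seen]
{s2, s3} --x--> {s1}  [seen]
{s2, s3} --y--> {s0, s1, s2}  [new]
{s1} --x--> {s2}  [seen]
{s1} --y--> {s1, s3}  [seen]
{s0, s1, s2} --x--> {s1, s2, s3}  [new]
{s0, s1, s2} --y--> {s1, s2, s3}  [seen]
{s1, s2, s3} --x--> {s1, s2}  [new]
{s1, s2, s3} --y--> {s0, s1, s2, s3}  [new]
{s1, s2} --x--> {s1, s2}  [seen]
{s1, s2} --y--> {s1, s2, s3}  [seen]
{s0, s1, s2, s3} --x--> {s1, s2, s3}  [seen]
{s0, s1, s2, s3} --y--> {s0, s1, s2, s3}  [seen]
Reachable DFA states: {s0}, {s3}, {s1, s3}, ∅, {s0, s1}, {s2}, {s0, s1, s3}, {s2, s3}, {s1}, {s0, s1, s2}, {s1, s2, s3}, {s1, s2}, {s0, s1, s2, s3}.
{s0, s2, s3} is not among them.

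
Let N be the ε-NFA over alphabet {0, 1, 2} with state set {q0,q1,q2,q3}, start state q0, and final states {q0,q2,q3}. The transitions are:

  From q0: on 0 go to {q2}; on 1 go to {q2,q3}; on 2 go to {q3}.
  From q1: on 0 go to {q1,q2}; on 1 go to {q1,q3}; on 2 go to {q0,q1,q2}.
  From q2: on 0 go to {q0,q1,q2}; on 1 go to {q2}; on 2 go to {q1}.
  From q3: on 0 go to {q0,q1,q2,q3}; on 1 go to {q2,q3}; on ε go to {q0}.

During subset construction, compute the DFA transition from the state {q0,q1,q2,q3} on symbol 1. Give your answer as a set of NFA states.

δ(q0,1) = {q2,q3}; δ(q1,1) = {q1,q3}; δ(q2,1) = {q2}; δ(q3,1) = {q2,q3}.
Union: {q1,q2,q3}.
ε-closure gives {q0,q1,q2,q3}.

{q0,q1,q2,q3}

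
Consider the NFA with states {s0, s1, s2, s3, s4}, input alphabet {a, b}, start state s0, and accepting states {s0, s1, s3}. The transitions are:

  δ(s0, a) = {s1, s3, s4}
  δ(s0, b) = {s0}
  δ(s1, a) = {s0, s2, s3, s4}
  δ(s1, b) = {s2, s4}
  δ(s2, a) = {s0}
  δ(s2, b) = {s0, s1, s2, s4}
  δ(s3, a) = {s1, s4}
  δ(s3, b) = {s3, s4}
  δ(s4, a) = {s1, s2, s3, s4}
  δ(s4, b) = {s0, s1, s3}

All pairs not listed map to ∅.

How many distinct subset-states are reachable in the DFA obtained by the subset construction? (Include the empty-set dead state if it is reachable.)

Start state of the DFA: {s0}.
{s0} --a--> {s1, s3, s4}  [new]
{s0} --b--> {s0}  [seen]
{s1, s3, s4} --a--> {s0, s1, s2, s3, s4}  [new]
{s1, s3, s4} --b--> {s0, s1, s2, s3, s4}  [seen]
{s0, s1, s2, s3, s4} --a--> {s0, s1, s2, s3, s4}  [seen]
{s0, s1, s2, s3, s4} --b--> {s0, s1, s2, s3, s4}  [seen]
Reachable DFA states: {s0}, {s1, s3, s4}, {s0, s1, s2, s3, s4}.

3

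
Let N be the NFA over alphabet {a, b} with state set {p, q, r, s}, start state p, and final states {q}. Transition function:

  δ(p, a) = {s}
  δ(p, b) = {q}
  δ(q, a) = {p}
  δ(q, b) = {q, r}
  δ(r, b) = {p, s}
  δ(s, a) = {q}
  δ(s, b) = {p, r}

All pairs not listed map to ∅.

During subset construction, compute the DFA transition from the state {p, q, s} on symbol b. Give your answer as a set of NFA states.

{p, q, r}

δ(p,b) = {q}; δ(q,b) = {q, r}; δ(s,b) = {p, r}.
Union: {p, q, r}.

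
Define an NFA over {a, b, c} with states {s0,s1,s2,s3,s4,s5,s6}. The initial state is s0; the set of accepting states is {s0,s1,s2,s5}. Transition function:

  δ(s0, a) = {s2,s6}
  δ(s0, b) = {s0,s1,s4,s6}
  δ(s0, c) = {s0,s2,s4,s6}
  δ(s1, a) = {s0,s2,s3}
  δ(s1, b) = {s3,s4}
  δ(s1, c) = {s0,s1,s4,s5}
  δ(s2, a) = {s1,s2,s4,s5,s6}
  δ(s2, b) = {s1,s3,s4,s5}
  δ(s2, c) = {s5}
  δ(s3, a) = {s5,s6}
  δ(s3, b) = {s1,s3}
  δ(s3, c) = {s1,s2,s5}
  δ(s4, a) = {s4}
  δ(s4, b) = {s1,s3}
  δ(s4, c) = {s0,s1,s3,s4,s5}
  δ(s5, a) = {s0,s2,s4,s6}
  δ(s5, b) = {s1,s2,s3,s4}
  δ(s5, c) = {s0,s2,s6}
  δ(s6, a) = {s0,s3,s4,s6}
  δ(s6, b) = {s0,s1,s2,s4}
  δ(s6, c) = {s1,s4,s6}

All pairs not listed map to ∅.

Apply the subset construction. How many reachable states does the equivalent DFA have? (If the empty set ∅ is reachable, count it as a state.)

12

Start state of the DFA: {s0}.
{s0} --a--> {s2,s6}  [new]
{s0} --b--> {s0,s1,s4,s6}  [new]
{s0} --c--> {s0,s2,s4,s6}  [new]
{s2,s6} --a--> {s0,s1,s2,s3,s4,s5,s6}  [new]
{s2,s6} --b--> {s0,s1,s2,s3,s4,s5}  [new]
{s2,s6} --c--> {s1,s4,s5,s6}  [new]
{s0,s1,s4,s6} --a--> {s0,s2,s3,s4,s6}  [new]
{s0,s1,s4,s6} --b--> {s0,s1,s2,s3,s4,s6}  [new]
{s0,s1,s4,s6} --c--> {s0,s1,s2,s3,s4,s5,s6}  [seen]
{s0,s2,s4,s6} --a--> {s0,s1,s2,s3,s4,s5,s6}  [seen]
{s0,s2,s4,s6} --b--> {s0,s1,s2,s3,s4,s5,s6}  [seen]
{s0,s2,s4,s6} --c--> {s0,s1,s2,s3,s4,s5,s6}  [seen]
{s0,s1,s2,s3,s4,s5,s6} --a--> {s0,s1,s2,s3,s4,s5,s6}  [seen]
{s0,s1,s2,s3,s4,s5,s6} --b--> {s0,s1,s2,s3,s4,s5,s6}  [seen]
{s0,s1,s2,s3,s4,s5,s6} --c--> {s0,s1,s2,s3,s4,s5,s6}  [seen]
{s0,s1,s2,s3,s4,s5} --a--> {s0,s1,s2,s3,s4,s5,s6}  [seen]
{s0,s1,s2,s3,s4,s5} --b--> {s0,s1,s2,s3,s4,s5,s6}  [seen]
{s0,s1,s2,s3,s4,s5} --c--> {s0,s1,s2,s3,s4,s5,s6}  [seen]
{s1,s4,s5,s6} --a--> {s0,s2,s3,s4,s6}  [seen]
{s1,s4,s5,s6} --b--> {s0,s1,s2,s3,s4}  [new]
{s1,s4,s5,s6} --c--> {s0,s1,s2,s3,s4,s5,s6}  [seen]
{s0,s2,s3,s4,s6} --a--> {s0,s1,s2,s3,s4,s5,s6}  [seen]
{s0,s2,s3,s4,s6} --b--> {s0,s1,s2,s3,s4,s5,s6}  [seen]
{s0,s2,s3,s4,s6} --c--> {s0,s1,s2,s3,s4,s5,s6}  [seen]
{s0,s1,s2,s3,s4,s6} --a--> {s0,s1,s2,s3,s4,s5,s6}  [seen]
{s0,s1,s2,s3,s4,s6} --b--> {s0,s1,s2,s3,s4,s5,s6}  [seen]
{s0,s1,s2,s3,s4,s6} --c--> {s0,s1,s2,s3,s4,s5,s6}  [seen]
{s0,s1,s2,s3,s4} --a--> {s0,s1,s2,s3,s4,s5,s6}  [seen]
{s0,s1,s2,s3,s4} --b--> {s0,s1,s3,s4,s5,s6}  [new]
{s0,s1,s2,s3,s4} --c--> {s0,s1,s2,s3,s4,s5,s6}  [seen]
{s0,s1,s3,s4,s5,s6} --a--> {s0,s2,s3,s4,s5,s6}  [new]
{s0,s1,s3,s4,s5,s6} --b--> {s0,s1,s2,s3,s4,s6}  [seen]
{s0,s1,s3,s4,s5,s6} --c--> {s0,s1,s2,s3,s4,s5,s6}  [seen]
{s0,s2,s3,s4,s5,s6} --a--> {s0,s1,s2,s3,s4,s5,s6}  [seen]
{s0,s2,s3,s4,s5,s6} --b--> {s0,s1,s2,s3,s4,s5,s6}  [seen]
{s0,s2,s3,s4,s5,s6} --c--> {s0,s1,s2,s3,s4,s5,s6}  [seen]
Reachable DFA states: {s0}, {s2,s6}, {s0,s1,s4,s6}, {s0,s2,s4,s6}, {s0,s1,s2,s3,s4,s5,s6}, {s0,s1,s2,s3,s4,s5}, {s1,s4,s5,s6}, {s0,s2,s3,s4,s6}, {s0,s1,s2,s3,s4,s6}, {s0,s1,s2,s3,s4}, {s0,s1,s3,s4,s5,s6}, {s0,s2,s3,s4,s5,s6}.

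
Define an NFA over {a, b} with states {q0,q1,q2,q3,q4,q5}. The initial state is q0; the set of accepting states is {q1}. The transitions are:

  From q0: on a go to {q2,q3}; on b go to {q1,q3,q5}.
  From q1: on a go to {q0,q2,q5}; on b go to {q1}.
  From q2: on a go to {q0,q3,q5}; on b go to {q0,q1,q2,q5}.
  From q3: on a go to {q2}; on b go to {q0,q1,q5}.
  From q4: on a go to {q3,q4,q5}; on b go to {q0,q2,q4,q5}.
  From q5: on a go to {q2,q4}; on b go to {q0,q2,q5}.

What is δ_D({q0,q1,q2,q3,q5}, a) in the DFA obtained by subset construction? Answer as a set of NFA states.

{q0,q2,q3,q4,q5}

δ(q0,a) = {q2,q3}; δ(q1,a) = {q0,q2,q5}; δ(q2,a) = {q0,q3,q5}; δ(q3,a) = {q2}; δ(q5,a) = {q2,q4}.
Union: {q0,q2,q3,q4,q5}.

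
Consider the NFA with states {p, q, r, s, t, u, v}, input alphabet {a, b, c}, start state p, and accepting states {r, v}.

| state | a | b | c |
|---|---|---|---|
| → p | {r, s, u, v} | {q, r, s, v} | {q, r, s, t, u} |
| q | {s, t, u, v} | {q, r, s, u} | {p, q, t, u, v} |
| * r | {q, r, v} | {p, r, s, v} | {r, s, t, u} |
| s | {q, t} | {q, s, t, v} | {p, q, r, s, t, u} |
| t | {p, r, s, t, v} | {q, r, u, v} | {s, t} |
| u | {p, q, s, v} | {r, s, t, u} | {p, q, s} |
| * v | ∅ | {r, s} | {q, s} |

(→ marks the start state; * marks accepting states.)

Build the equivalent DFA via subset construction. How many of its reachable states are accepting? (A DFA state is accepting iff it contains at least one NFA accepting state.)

Start state of the DFA: {p}.
{p} --a--> {r, s, u, v}  [new]
{p} --b--> {q, r, s, v}  [new]
{p} --c--> {q, r, s, t, u}  [new]
{r, s, u, v} --a--> {p, q, r, s, t, v}  [new]
{r, s, u, v} --b--> {p, q, r, s, t, u, v}  [new]
{r, s, u, v} --c--> {p, q, r, s, t, u}  [new]
{q, r, s, v} --a--> {q, r, s, t, u, v}  [new]
{q, r, s, v} --b--> {p, q, r, s, t, u, v}  [seen]
{q, r, s, v} --c--> {p, q, r, s, t, u, v}  [seen]
{q, r, s, t, u} --a--> {p, q, r, s, t, u, v}  [seen]
{q, r, s, t, u} --b--> {p, q, r, s, t, u, v}  [seen]
{q, r, s, t, u} --c--> {p, q, r, s, t, u, v}  [seen]
{p, q, r, s, t, v} --a--> {p, q, r, s, t, u, v}  [seen]
{p, q, r, s, t, v} --b--> {p, q, r, s, t, u, v}  [seen]
{p, q, r, s, t, v} --c--> {p, q, r, s, t, u, v}  [seen]
{p, q, r, s, t, u, v} --a--> {p, q, r, s, t, u, v}  [seen]
{p, q, r, s, t, u, v} --b--> {p, q, r, s, t, u, v}  [seen]
{p, q, r, s, t, u, v} --c--> {p, q, r, s, t, u, v}  [seen]
{p, q, r, s, t, u} --a--> {p, q, r, s, t, u, v}  [seen]
{p, q, r, s, t, u} --b--> {p, q, r, s, t, u, v}  [seen]
{p, q, r, s, t, u} --c--> {p, q, r, s, t, u, v}  [seen]
{q, r, s, t, u, v} --a--> {p, q, r, s, t, u, v}  [seen]
{q, r, s, t, u, v} --b--> {p, q, r, s, t, u, v}  [seen]
{q, r, s, t, u, v} --c--> {p, q, r, s, t, u, v}  [seen]
Reachable DFA states: {p}, {r, s, u, v}, {q, r, s, v}, {q, r, s, t, u}, {p, q, r, s, t, v}, {p, q, r, s, t, u, v}, {p, q, r, s, t, u}, {q, r, s, t, u, v}.
Accepting DFA states (contain an NFA accepting state): {r, s, u, v}, {q, r, s, v}, {q, r, s, t, u}, {p, q, r, s, t, v}, {p, q, r, s, t, u, v}, {p, q, r, s, t, u}, {q, r, s, t, u, v}.

7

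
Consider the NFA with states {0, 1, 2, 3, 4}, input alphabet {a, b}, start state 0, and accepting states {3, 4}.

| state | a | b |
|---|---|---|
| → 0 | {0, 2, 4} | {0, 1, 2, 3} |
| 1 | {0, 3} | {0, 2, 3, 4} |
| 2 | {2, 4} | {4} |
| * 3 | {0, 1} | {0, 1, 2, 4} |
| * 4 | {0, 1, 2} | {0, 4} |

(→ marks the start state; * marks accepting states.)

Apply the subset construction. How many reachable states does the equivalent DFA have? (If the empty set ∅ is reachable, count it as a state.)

5

Start state of the DFA: {0}.
{0} --a--> {0, 2, 4}  [new]
{0} --b--> {0, 1, 2, 3}  [new]
{0, 2, 4} --a--> {0, 1, 2, 4}  [new]
{0, 2, 4} --b--> {0, 1, 2, 3, 4}  [new]
{0, 1, 2, 3} --a--> {0, 1, 2, 3, 4}  [seen]
{0, 1, 2, 3} --b--> {0, 1, 2, 3, 4}  [seen]
{0, 1, 2, 4} --a--> {0, 1, 2, 3, 4}  [seen]
{0, 1, 2, 4} --b--> {0, 1, 2, 3, 4}  [seen]
{0, 1, 2, 3, 4} --a--> {0, 1, 2, 3, 4}  [seen]
{0, 1, 2, 3, 4} --b--> {0, 1, 2, 3, 4}  [seen]
Reachable DFA states: {0}, {0, 2, 4}, {0, 1, 2, 3}, {0, 1, 2, 4}, {0, 1, 2, 3, 4}.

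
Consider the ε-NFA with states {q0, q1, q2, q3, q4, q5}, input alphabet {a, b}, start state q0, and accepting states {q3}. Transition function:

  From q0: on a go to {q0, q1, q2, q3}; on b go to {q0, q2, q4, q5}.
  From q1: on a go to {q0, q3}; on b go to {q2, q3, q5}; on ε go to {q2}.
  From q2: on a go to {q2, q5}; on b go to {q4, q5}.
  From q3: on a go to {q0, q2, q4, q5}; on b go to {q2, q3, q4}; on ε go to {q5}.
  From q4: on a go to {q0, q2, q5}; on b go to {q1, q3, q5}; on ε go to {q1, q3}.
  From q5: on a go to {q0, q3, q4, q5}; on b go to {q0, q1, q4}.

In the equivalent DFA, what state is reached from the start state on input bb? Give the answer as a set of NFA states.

Start: {q0}.
δ(q0,b) = {q0, q2, q4, q5}.
Union: {q0, q2, q4, q5}.
ε-closure gives {q0, q1, q2, q3, q4, q5}.
After b: {q0, q1, q2, q3, q4, q5}.
δ(q0,b) = {q0, q2, q4, q5}; δ(q1,b) = {q2, q3, q5}; δ(q2,b) = {q4, q5}; δ(q3,b) = {q2, q3, q4}; δ(q4,b) = {q1, q3, q5}; δ(q5,b) = {q0, q1, q4}.
Union: {q0, q1, q2, q3, q4, q5}.
After b: {q0, q1, q2, q3, q4, q5}.

{q0, q1, q2, q3, q4, q5}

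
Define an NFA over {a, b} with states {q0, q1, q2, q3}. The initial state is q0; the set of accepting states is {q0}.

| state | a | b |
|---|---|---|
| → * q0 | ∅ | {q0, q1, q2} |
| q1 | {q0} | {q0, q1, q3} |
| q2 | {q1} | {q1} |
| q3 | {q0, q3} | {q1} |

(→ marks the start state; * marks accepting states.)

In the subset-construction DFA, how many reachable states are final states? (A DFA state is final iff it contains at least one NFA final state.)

Start state of the DFA: {q0}.
{q0} --a--> ∅  [new]
{q0} --b--> {q0, q1, q2}  [new]
∅ --a--> ∅  [seen]
∅ --b--> ∅  [seen]
{q0, q1, q2} --a--> {q0, q1}  [new]
{q0, q1, q2} --b--> {q0, q1, q2, q3}  [new]
{q0, q1} --a--> {q0}  [seen]
{q0, q1} --b--> {q0, q1, q2, q3}  [seen]
{q0, q1, q2, q3} --a--> {q0, q1, q3}  [new]
{q0, q1, q2, q3} --b--> {q0, q1, q2, q3}  [seen]
{q0, q1, q3} --a--> {q0, q3}  [new]
{q0, q1, q3} --b--> {q0, q1, q2, q3}  [seen]
{q0, q3} --a--> {q0, q3}  [seen]
{q0, q3} --b--> {q0, q1, q2}  [seen]
Reachable DFA states: {q0}, ∅, {q0, q1, q2}, {q0, q1}, {q0, q1, q2, q3}, {q0, q1, q3}, {q0, q3}.
Accepting DFA states (contain an NFA accepting state): {q0}, {q0, q1, q2}, {q0, q1}, {q0, q1, q2, q3}, {q0, q1, q3}, {q0, q3}.

6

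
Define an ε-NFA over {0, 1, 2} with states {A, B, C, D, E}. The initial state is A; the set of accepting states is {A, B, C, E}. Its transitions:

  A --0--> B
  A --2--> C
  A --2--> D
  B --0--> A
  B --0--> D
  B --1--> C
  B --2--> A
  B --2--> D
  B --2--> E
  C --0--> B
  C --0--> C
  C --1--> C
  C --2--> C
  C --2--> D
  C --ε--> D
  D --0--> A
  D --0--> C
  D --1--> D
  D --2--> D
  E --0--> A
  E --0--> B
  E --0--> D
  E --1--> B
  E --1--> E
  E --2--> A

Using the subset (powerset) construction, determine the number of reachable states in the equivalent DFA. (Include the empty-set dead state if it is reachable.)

12

Start state of the DFA: {A} (ε-closure of the NFA start).
{A} --0--> {B}  [new]
{A} --1--> ∅  [new]
{A} --2--> {C, D}  [new]
{B} --0--> {A, D}  [new]
{B} --1--> {C, D}  [seen]
{B} --2--> {A, D, E}  [new]
∅ --0--> ∅  [seen]
∅ --1--> ∅  [seen]
∅ --2--> ∅  [seen]
{C, D} --0--> {A, B, C, D}  [new]
{C, D} --1--> {C, D}  [seen]
{C, D} --2--> {C, D}  [seen]
{A, D} --0--> {A, B, C, D}  [seen]
{A, D} --1--> {D}  [new]
{A, D} --2--> {C, D}  [seen]
{A, D, E} --0--> {A, B, C, D}  [seen]
{A, D, E} --1--> {B, D, E}  [new]
{A, D, E} --2--> {A, C, D}  [new]
{A, B, C, D} --0--> {A, B, C, D}  [seen]
{A, B, C, D} --1--> {C, D}  [seen]
{A, B, C, D} --2--> {A, C, D, E}  [new]
{D} --0--> {A, C, D}  [seen]
{D} --1--> {D}  [seen]
{D} --2--> {D}  [seen]
{B, D, E} --0--> {A, B, C, D}  [seen]
{B, D, E} --1--> {B, C, D, E}  [new]
{B, D, E} --2--> {A, D, E}  [seen]
{A, C, D} --0--> {A, B, C, D}  [seen]
{A, C, D} --1--> {C, D}  [seen]
{A, C, D} --2--> {C, D}  [seen]
{A, C, D, E} --0--> {A, B, C, D}  [seen]
{A, C, D, E} --1--> {B, C, D, E}  [seen]
{A, C, D, E} --2--> {A, C, D}  [seen]
{B, C, D, E} --0--> {A, B, C, D}  [seen]
{B, C, D, E} --1--> {B, C, D, E}  [seen]
{B, C, D, E} --2--> {A, C, D, E}  [seen]
Reachable DFA states: {A}, {B}, ∅, {C, D}, {A, D}, {A, D, E}, {A, B, C, D}, {D}, {B, D, E}, {A, C, D}, {A, C, D, E}, {B, C, D, E}.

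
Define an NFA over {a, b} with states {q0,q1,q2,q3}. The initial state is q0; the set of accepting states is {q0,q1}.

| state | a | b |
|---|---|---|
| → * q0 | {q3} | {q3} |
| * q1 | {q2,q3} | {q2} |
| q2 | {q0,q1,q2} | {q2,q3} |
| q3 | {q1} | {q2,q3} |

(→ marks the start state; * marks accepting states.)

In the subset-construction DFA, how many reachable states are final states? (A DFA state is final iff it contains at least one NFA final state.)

Start state of the DFA: {q0}.
{q0} --a--> {q3}  [new]
{q0} --b--> {q3}  [seen]
{q3} --a--> {q1}  [new]
{q3} --b--> {q2,q3}  [new]
{q1} --a--> {q2,q3}  [seen]
{q1} --b--> {q2}  [new]
{q2,q3} --a--> {q0,q1,q2}  [new]
{q2,q3} --b--> {q2,q3}  [seen]
{q2} --a--> {q0,q1,q2}  [seen]
{q2} --b--> {q2,q3}  [seen]
{q0,q1,q2} --a--> {q0,q1,q2,q3}  [new]
{q0,q1,q2} --b--> {q2,q3}  [seen]
{q0,q1,q2,q3} --a--> {q0,q1,q2,q3}  [seen]
{q0,q1,q2,q3} --b--> {q2,q3}  [seen]
Reachable DFA states: {q0}, {q3}, {q1}, {q2,q3}, {q2}, {q0,q1,q2}, {q0,q1,q2,q3}.
Accepting DFA states (contain an NFA accepting state): {q0}, {q1}, {q0,q1,q2}, {q0,q1,q2,q3}.

4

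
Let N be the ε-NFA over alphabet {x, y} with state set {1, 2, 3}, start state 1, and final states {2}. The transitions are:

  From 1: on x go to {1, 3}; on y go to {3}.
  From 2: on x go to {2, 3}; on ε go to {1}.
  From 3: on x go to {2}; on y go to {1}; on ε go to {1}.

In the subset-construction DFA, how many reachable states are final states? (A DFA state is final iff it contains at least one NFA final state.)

1

Start state of the DFA: {1} (ε-closure of the NFA start).
{1} --x--> {1, 3}  [new]
{1} --y--> {1, 3}  [seen]
{1, 3} --x--> {1, 2, 3}  [new]
{1, 3} --y--> {1, 3}  [seen]
{1, 2, 3} --x--> {1, 2, 3}  [seen]
{1, 2, 3} --y--> {1, 3}  [seen]
Reachable DFA states: {1}, {1, 3}, {1, 2, 3}.
Accepting DFA states (contain an NFA accepting state): {1, 2, 3}.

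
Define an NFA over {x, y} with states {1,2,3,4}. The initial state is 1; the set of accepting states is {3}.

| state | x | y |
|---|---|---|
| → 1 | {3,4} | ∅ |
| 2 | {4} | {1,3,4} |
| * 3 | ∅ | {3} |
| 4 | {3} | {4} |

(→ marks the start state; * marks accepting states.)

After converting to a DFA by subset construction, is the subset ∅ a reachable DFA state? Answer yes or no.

yes

Start state of the DFA: {1}.
{1} --x--> {3,4}  [new]
{1} --y--> ∅  [new]
{3,4} --x--> {3}  [new]
{3,4} --y--> {3,4}  [seen]
∅ --x--> ∅  [seen]
∅ --y--> ∅  [seen]
{3} --x--> ∅  [seen]
{3} --y--> {3}  [seen]
Reachable DFA states: {1}, {3,4}, ∅, {3}.
∅ is among them.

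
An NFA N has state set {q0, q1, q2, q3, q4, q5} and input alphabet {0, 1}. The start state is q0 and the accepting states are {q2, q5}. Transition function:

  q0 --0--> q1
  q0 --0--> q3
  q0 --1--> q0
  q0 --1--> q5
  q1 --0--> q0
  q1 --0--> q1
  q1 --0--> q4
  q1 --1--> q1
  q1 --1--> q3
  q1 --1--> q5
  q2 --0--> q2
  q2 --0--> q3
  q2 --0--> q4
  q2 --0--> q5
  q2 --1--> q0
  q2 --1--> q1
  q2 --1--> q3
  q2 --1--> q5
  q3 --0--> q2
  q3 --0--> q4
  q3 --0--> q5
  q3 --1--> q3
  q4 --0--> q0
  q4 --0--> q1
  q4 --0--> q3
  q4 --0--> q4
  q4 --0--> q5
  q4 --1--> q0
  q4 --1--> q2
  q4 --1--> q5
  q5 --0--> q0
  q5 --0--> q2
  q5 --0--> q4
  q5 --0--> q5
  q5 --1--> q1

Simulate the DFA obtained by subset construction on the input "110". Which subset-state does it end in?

Start: {q0}.
δ(q0,1) = {q0, q5}.
Union: {q0, q5}.
After 1: {q0, q5}.
δ(q0,1) = {q0, q5}; δ(q5,1) = {q1}.
Union: {q0, q1, q5}.
After 1: {q0, q1, q5}.
δ(q0,0) = {q1, q3}; δ(q1,0) = {q0, q1, q4}; δ(q5,0) = {q0, q2, q4, q5}.
Union: {q0, q1, q2, q3, q4, q5}.
After 0: {q0, q1, q2, q3, q4, q5}.

{q0, q1, q2, q3, q4, q5}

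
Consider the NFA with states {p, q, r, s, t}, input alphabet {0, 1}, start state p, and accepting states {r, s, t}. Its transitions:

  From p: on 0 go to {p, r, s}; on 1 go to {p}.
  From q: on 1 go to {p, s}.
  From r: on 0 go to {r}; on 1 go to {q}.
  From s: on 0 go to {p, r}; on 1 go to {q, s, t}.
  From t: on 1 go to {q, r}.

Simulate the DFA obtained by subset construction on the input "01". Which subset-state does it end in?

Start: {p}.
δ(p,0) = {p, r, s}.
Union: {p, r, s}.
After 0: {p, r, s}.
δ(p,1) = {p}; δ(r,1) = {q}; δ(s,1) = {q, s, t}.
Union: {p, q, s, t}.
After 1: {p, q, s, t}.

{p, q, s, t}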